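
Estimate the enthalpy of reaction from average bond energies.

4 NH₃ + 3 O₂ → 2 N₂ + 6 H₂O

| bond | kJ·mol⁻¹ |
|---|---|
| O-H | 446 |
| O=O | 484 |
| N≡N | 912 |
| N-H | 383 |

Bonds broken (reactants):
  N-H: 12 × 383 = 4596
  O=O: 3 × 484 = 1452
  Σ(broken) = 6048 kJ
Bonds formed (products):
  N≡N: 2 × 912 = 1824
  O-H: 12 × 446 = 5352
  Σ(formed) = 7176 kJ
ΔH = Σ(broken) − Σ(formed) = 6048 − 7176 = −1128 kJ

ΔH ≈ −1128 kJ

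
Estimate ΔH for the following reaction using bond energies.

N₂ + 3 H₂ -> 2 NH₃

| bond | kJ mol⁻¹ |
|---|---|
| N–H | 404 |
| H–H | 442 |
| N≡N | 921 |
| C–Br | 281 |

Bonds broken (reactants):
  H–H: 3 × 442 = 1326
  N≡N: 1 × 921 = 921
  Σ(broken) = 2247 kJ
Bonds formed (products):
  N–H: 6 × 404 = 2424
  Σ(formed) = 2424 kJ
ΔH = Σ(broken) − Σ(formed) = 2247 − 2424 = −177 kJ

ΔH ≈ −177 kJ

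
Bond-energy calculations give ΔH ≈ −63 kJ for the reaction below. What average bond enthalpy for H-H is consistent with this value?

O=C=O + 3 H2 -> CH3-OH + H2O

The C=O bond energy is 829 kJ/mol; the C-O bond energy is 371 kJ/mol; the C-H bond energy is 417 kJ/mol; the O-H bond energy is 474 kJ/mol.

D(H-H) ≈ 441 kJ/mol

Let D be the H-H bond energy.
Σ(broken) = 2×829 + 3×D = 1658 + 3D
Σ(formed) = 3×417 + 1×371 + 3×474 = 3044
ΔH = Σ(broken) − Σ(formed) = (1658 + 3D) − (3044) = −1386 + 3D
Setting this equal to −63 kJ gives 3D = 1323, so D = 441 kJ/mol.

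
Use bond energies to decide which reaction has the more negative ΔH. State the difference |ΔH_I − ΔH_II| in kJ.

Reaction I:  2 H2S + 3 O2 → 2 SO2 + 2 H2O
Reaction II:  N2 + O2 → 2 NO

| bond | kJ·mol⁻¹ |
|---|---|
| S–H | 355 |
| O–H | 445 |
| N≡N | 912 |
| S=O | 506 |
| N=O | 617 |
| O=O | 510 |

Reaction I, by 1042 kJ

Reaction I:
  Bonds broken (reactants):
    O=O: 3 × 510 = 1530
    S–H: 4 × 355 = 1420
    Σ(broken) = 2950 kJ
  Bonds formed (products):
    O–H: 4 × 445 = 1780
    S=O: 4 × 506 = 2024
    Σ(formed) = 3804 kJ
  ΔH_I = 2950 − 3804 = −854 kJ
Reaction II:
  Bonds broken (reactants):
    N≡N: 1 × 912 = 912
    O=O: 1 × 510 = 510
    Σ(broken) = 1422 kJ
  Bonds formed (products):
    N=O: 2 × 617 = 1234
    Σ(formed) = 1234 kJ
  ΔH_II = 1422 − 1234 = +188 kJ
ΔH_I − ΔH_II = −1042 kJ, so reaction I has the more negative ΔH; |ΔH_I − ΔH_II| = 1042 kJ.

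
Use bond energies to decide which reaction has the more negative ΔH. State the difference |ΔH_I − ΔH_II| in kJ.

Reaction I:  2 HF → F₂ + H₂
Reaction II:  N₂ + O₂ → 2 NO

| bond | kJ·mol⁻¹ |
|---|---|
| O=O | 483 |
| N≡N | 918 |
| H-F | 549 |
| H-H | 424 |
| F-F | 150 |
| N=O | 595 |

Reaction I:
  Bonds broken (reactants):
    H-F: 2 × 549 = 1098
    Σ(broken) = 1098 kJ
  Bonds formed (products):
    F-F: 1 × 150 = 150
    H-H: 1 × 424 = 424
    Σ(formed) = 574 kJ
  ΔH_I = 1098 − 574 = +524 kJ
Reaction II:
  Bonds broken (reactants):
    N≡N: 1 × 918 = 918
    O=O: 1 × 483 = 483
    Σ(broken) = 1401 kJ
  Bonds formed (products):
    N=O: 2 × 595 = 1190
    Σ(formed) = 1190 kJ
  ΔH_II = 1401 − 1190 = +211 kJ
ΔH_I − ΔH_II = +313 kJ, so reaction II has the more negative ΔH; |ΔH_I − ΔH_II| = 313 kJ.

Reaction II, by 313 kJ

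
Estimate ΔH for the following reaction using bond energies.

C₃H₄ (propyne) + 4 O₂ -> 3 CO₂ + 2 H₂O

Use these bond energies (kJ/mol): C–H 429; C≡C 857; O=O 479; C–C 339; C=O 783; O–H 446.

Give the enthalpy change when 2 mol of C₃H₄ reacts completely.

Bonds broken (reactants):
  C≡C: 1 × 857 = 857
  C–C: 1 × 339 = 339
  C–H: 4 × 429 = 1716
  O=O: 4 × 479 = 1916
  Σ(broken) = 4828 kJ
Bonds formed (products):
  C=O: 6 × 783 = 4698
  O–H: 4 × 446 = 1784
  Σ(formed) = 6482 kJ
ΔH = Σ(broken) − Σ(formed) = 4828 − 6482 = −1654 kJ
For 2× the reaction as written: 2 × (−1654) = −3308 kJ

ΔH = −3308 kJ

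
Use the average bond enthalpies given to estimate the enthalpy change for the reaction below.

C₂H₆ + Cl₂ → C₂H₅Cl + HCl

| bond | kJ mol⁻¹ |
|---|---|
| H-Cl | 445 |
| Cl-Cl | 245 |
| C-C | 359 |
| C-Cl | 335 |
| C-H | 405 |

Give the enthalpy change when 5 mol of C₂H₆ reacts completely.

Bonds broken (reactants):
  C-C: 1 × 359 = 359
  C-H: 6 × 405 = 2430
  Cl-Cl: 1 × 245 = 245
  Σ(broken) = 3034 kJ
Bonds formed (products):
  C-C: 1 × 359 = 359
  C-Cl: 1 × 335 = 335
  C-H: 5 × 405 = 2025
  H-Cl: 1 × 445 = 445
  Σ(formed) = 3164 kJ
ΔH = Σ(broken) − Σ(formed) = 3034 − 3164 = −130 kJ
For 5× the reaction as written: 5 × (−130) = −650 kJ

ΔH = −650 kJ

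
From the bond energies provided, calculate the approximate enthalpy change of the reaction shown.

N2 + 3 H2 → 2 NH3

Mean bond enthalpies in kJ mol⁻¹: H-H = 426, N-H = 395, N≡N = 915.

Bonds broken (reactants):
  H-H: 3 × 426 = 1278
  N≡N: 1 × 915 = 915
  Σ(broken) = 2193 kJ
Bonds formed (products):
  N-H: 6 × 395 = 2370
  Σ(formed) = 2370 kJ
ΔH = Σ(broken) − Σ(formed) = 2193 − 2370 = −177 kJ

ΔH ≈ −177 kJ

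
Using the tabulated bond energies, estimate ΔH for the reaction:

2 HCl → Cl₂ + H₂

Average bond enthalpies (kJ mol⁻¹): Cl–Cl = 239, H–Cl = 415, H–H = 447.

ΔH ≈ +144 kJ

Bonds broken (reactants):
  H–Cl: 2 × 415 = 830
  Σ(broken) = 830 kJ
Bonds formed (products):
  Cl–Cl: 1 × 239 = 239
  H–H: 1 × 447 = 447
  Σ(formed) = 686 kJ
ΔH = Σ(broken) − Σ(formed) = 830 − 686 = +144 kJ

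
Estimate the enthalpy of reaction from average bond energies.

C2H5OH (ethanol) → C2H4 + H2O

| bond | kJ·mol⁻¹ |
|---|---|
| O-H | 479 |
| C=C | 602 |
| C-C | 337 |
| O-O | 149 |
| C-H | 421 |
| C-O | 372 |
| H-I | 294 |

ΔH ≈ +49 kJ

Bonds broken (reactants):
  C-C: 1 × 337 = 337
  C-H: 5 × 421 = 2105
  C-O: 1 × 372 = 372
  O-H: 1 × 479 = 479
  Σ(broken) = 3293 kJ
Bonds formed (products):
  C-H: 4 × 421 = 1684
  C=C: 1 × 602 = 602
  O-H: 2 × 479 = 958
  Σ(formed) = 3244 kJ
ΔH = Σ(broken) − Σ(formed) = 3293 − 3244 = +49 kJ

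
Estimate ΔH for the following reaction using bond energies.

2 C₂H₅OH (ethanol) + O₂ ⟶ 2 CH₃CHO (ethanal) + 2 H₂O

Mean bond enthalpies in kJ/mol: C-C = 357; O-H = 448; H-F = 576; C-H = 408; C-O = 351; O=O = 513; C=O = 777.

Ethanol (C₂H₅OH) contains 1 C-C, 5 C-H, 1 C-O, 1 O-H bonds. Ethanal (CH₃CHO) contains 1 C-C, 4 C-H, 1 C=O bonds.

Bonds broken (reactants):
  C-C: 2 × 357 = 714
  C-H: 10 × 408 = 4080
  C-O: 2 × 351 = 702
  O-H: 2 × 448 = 896
  O=O: 1 × 513 = 513
  Σ(broken) = 6905 kJ
Bonds formed (products):
  C-C: 2 × 357 = 714
  C-H: 8 × 408 = 3264
  C=O: 2 × 777 = 1554
  O-H: 4 × 448 = 1792
  Σ(formed) = 7324 kJ
ΔH = Σ(broken) − Σ(formed) = 6905 − 7324 = −419 kJ

ΔH ≈ −419 kJ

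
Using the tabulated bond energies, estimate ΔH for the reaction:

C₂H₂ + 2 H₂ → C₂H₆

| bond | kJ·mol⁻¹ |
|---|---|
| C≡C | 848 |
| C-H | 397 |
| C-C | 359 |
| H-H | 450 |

ΔH ≈ −199 kJ

Bonds broken (reactants):
  C≡C: 1 × 848 = 848
  C-H: 2 × 397 = 794
  H-H: 2 × 450 = 900
  Σ(broken) = 2542 kJ
Bonds formed (products):
  C-C: 1 × 359 = 359
  C-H: 6 × 397 = 2382
  Σ(formed) = 2741 kJ
ΔH = Σ(broken) − Σ(formed) = 2542 − 2741 = −199 kJ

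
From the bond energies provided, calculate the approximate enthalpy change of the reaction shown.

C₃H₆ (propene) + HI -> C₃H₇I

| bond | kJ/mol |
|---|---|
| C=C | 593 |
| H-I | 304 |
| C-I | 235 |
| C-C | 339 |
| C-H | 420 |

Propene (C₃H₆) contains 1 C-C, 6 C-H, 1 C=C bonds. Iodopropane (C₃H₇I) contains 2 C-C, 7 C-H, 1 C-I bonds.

ΔH ≈ −97 kJ

Bonds broken (reactants):
  C-C: 1 × 339 = 339
  C-H: 6 × 420 = 2520
  C=C: 1 × 593 = 593
  H-I: 1 × 304 = 304
  Σ(broken) = 3756 kJ
Bonds formed (products):
  C-C: 2 × 339 = 678
  C-H: 7 × 420 = 2940
  C-I: 1 × 235 = 235
  Σ(formed) = 3853 kJ
ΔH = Σ(broken) − Σ(formed) = 3756 − 3853 = −97 kJ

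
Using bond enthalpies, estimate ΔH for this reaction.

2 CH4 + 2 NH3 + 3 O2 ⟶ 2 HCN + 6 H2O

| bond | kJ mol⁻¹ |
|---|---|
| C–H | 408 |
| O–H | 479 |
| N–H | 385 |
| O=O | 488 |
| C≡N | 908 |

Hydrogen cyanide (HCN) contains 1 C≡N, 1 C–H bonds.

Bonds broken (reactants):
  C–H: 8 × 408 = 3264
  N–H: 6 × 385 = 2310
  O=O: 3 × 488 = 1464
  Σ(broken) = 7038 kJ
Bonds formed (products):
  C≡N: 2 × 908 = 1816
  C–H: 2 × 408 = 816
  O–H: 12 × 479 = 5748
  Σ(formed) = 8380 kJ
ΔH = Σ(broken) − Σ(formed) = 7038 − 8380 = −1342 kJ

ΔH ≈ −1342 kJ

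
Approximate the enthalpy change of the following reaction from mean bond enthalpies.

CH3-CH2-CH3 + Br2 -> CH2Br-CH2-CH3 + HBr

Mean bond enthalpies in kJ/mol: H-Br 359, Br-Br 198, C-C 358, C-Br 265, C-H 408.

ΔH ≈ −18 kJ

Bonds broken (reactants):
  Br-Br: 1 × 198 = 198
  C-C: 2 × 358 = 716
  C-H: 8 × 408 = 3264
  Σ(broken) = 4178 kJ
Bonds formed (products):
  C-Br: 1 × 265 = 265
  C-C: 2 × 358 = 716
  C-H: 7 × 408 = 2856
  H-Br: 1 × 359 = 359
  Σ(formed) = 4196 kJ
ΔH = Σ(broken) − Σ(formed) = 4178 − 4196 = −18 kJ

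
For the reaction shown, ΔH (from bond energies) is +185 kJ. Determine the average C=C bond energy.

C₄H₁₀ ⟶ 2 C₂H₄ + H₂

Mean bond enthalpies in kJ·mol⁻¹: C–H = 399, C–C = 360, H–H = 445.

Let D be the C=C bond energy.
Σ(broken) = 3×360 + 10×399 = 5070
Σ(formed) = 8×399 + 2×D + 1×445 = 3637 + 2D
ΔH = Σ(broken) − Σ(formed) = (5070) − (3637 + 2D) = +1433 − 2D
Setting this equal to +185 kJ gives 2D = 1248, so D = 624 kJ/mol.

D(C=C) ≈ 624 kJ/mol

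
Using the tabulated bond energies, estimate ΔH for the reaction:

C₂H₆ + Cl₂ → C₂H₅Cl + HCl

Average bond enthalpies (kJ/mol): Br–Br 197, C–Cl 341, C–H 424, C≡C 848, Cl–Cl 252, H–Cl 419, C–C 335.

ΔH ≈ −84 kJ

Bonds broken (reactants):
  C–C: 1 × 335 = 335
  C–H: 6 × 424 = 2544
  Cl–Cl: 1 × 252 = 252
  Σ(broken) = 3131 kJ
Bonds formed (products):
  C–C: 1 × 335 = 335
  C–Cl: 1 × 341 = 341
  C–H: 5 × 424 = 2120
  H–Cl: 1 × 419 = 419
  Σ(formed) = 3215 kJ
ΔH = Σ(broken) − Σ(formed) = 3131 − 3215 = −84 kJ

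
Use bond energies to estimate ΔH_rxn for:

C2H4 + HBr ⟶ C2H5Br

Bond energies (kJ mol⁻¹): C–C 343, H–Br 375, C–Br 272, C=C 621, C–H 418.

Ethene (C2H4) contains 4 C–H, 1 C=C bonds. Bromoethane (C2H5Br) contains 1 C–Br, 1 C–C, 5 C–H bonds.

ΔH ≈ −37 kJ

Bonds broken (reactants):
  C–H: 4 × 418 = 1672
  C=C: 1 × 621 = 621
  H–Br: 1 × 375 = 375
  Σ(broken) = 2668 kJ
Bonds formed (products):
  C–Br: 1 × 272 = 272
  C–C: 1 × 343 = 343
  C–H: 5 × 418 = 2090
  Σ(formed) = 2705 kJ
ΔH = Σ(broken) − Σ(formed) = 2668 − 2705 = −37 kJ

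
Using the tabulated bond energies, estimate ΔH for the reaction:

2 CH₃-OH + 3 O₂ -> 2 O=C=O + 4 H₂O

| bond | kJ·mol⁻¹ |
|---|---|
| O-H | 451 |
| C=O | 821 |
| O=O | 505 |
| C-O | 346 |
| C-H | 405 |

Bonds broken (reactants):
  C-H: 6 × 405 = 2430
  C-O: 2 × 346 = 692
  O-H: 2 × 451 = 902
  O=O: 3 × 505 = 1515
  Σ(broken) = 5539 kJ
Bonds formed (products):
  C=O: 4 × 821 = 3284
  O-H: 8 × 451 = 3608
  Σ(formed) = 6892 kJ
ΔH = Σ(broken) − Σ(formed) = 5539 − 6892 = −1353 kJ

ΔH ≈ −1353 kJ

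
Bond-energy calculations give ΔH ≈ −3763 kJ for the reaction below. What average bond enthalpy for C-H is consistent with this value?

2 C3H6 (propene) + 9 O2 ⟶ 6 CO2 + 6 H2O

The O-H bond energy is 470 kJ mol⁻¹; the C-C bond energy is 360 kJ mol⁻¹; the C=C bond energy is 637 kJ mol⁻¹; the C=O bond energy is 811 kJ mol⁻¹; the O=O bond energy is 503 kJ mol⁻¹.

Let D be the C-H bond energy.
Σ(broken) = 2×360 + 12×D + 2×637 + 9×503 = 6521 + 12D
Σ(formed) = 12×811 + 12×470 = 15372
ΔH = Σ(broken) − Σ(formed) = (6521 + 12D) − (15372) = −8851 + 12D
Setting this equal to −3763 kJ gives 12D = 5088, so D = 424 kJ/mol.

D(C-H) ≈ 424 kJ/mol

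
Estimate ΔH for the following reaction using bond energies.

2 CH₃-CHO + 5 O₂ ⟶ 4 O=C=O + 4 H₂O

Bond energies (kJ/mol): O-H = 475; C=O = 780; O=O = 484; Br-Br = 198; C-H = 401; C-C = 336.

Bonds broken (reactants):
  C-C: 2 × 336 = 672
  C-H: 8 × 401 = 3208
  C=O: 2 × 780 = 1560
  O=O: 5 × 484 = 2420
  Σ(broken) = 7860 kJ
Bonds formed (products):
  C=O: 8 × 780 = 6240
  O-H: 8 × 475 = 3800
  Σ(formed) = 10040 kJ
ΔH = Σ(broken) − Σ(formed) = 7860 − 10040 = −2180 kJ

ΔH ≈ −2180 kJ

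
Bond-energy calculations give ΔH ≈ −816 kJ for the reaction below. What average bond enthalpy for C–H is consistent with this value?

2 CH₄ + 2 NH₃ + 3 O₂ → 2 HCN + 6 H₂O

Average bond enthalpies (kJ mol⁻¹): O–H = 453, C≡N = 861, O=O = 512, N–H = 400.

Let D be the C–H bond energy.
Σ(broken) = 8×D + 6×400 + 3×512 = 3936 + 8D
Σ(formed) = 2×861 + 2×D + 12×453 = 7158 + 2D
ΔH = Σ(broken) − Σ(formed) = (3936 + 8D) − (7158 + 2D) = −3222 + 6D
Setting this equal to −816 kJ gives 6D = 2406, so D = 401 kJ/mol.

D(C–H) ≈ 401 kJ/mol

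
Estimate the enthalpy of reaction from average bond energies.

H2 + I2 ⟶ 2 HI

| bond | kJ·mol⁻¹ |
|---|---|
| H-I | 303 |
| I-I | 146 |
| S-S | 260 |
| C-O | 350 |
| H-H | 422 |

ΔH ≈ −38 kJ

Bonds broken (reactants):
  H-H: 1 × 422 = 422
  I-I: 1 × 146 = 146
  Σ(broken) = 568 kJ
Bonds formed (products):
  H-I: 2 × 303 = 606
  Σ(formed) = 606 kJ
ΔH = Σ(broken) − Σ(formed) = 568 − 606 = −38 kJ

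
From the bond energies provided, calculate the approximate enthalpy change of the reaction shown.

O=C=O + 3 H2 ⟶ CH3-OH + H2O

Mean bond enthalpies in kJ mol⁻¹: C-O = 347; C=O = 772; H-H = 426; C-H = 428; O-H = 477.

Bonds broken (reactants):
  C=O: 2 × 772 = 1544
  H-H: 3 × 426 = 1278
  Σ(broken) = 2822 kJ
Bonds formed (products):
  C-H: 3 × 428 = 1284
  C-O: 1 × 347 = 347
  O-H: 3 × 477 = 1431
  Σ(formed) = 3062 kJ
ΔH = Σ(broken) − Σ(formed) = 2822 − 3062 = −240 kJ

ΔH ≈ −240 kJ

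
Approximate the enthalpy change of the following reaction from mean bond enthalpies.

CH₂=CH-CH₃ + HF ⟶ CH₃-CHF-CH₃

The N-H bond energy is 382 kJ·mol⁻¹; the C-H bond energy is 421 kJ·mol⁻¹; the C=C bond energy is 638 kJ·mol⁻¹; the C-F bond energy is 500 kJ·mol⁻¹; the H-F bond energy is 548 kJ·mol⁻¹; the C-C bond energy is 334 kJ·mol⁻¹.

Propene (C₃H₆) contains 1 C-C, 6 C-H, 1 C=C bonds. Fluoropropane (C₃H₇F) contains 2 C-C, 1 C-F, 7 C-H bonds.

ΔH ≈ −69 kJ

Bonds broken (reactants):
  C-C: 1 × 334 = 334
  C-H: 6 × 421 = 2526
  C=C: 1 × 638 = 638
  H-F: 1 × 548 = 548
  Σ(broken) = 4046 kJ
Bonds formed (products):
  C-C: 2 × 334 = 668
  C-F: 1 × 500 = 500
  C-H: 7 × 421 = 2947
  Σ(formed) = 4115 kJ
ΔH = Σ(broken) − Σ(formed) = 4046 − 4115 = −69 kJ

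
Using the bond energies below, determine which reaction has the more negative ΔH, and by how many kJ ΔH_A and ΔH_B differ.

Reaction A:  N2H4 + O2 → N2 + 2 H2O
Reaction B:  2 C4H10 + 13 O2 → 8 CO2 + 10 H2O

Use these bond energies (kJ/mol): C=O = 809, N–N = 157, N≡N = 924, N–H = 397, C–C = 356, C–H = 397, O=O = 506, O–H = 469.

Reaction A:
  Bonds broken (reactants):
    N–H: 4 × 397 = 1588
    N–N: 1 × 157 = 157
    O=O: 1 × 506 = 506
    Σ(broken) = 2251 kJ
  Bonds formed (products):
    N≡N: 1 × 924 = 924
    O–H: 4 × 469 = 1876
    Σ(formed) = 2800 kJ
  ΔH_A = 2251 − 2800 = −549 kJ
Reaction B:
  Bonds broken (reactants):
    C–C: 6 × 356 = 2136
    C–H: 20 × 397 = 7940
    O=O: 13 × 506 = 6578
    Σ(broken) = 16654 kJ
  Bonds formed (products):
    C=O: 16 × 809 = 12944
    O–H: 20 × 469 = 9380
    Σ(formed) = 22324 kJ
  ΔH_B = 16654 − 22324 = −5670 kJ
ΔH_A − ΔH_B = +5121 kJ, so reaction B has the more negative ΔH; |ΔH_A − ΔH_B| = 5121 kJ.

Reaction B, by 5121 kJ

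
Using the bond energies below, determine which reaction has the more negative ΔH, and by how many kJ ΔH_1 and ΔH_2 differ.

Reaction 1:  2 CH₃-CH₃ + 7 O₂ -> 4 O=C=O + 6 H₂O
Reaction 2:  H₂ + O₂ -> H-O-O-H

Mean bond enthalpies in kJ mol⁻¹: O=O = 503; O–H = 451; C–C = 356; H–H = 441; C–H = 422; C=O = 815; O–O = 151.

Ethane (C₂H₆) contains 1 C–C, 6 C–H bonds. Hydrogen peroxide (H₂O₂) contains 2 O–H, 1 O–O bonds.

Reaction 1:
  Bonds broken (reactants):
    C–C: 2 × 356 = 712
    C–H: 12 × 422 = 5064
    O=O: 7 × 503 = 3521
    Σ(broken) = 9297 kJ
  Bonds formed (products):
    C=O: 8 × 815 = 6520
    O–H: 12 × 451 = 5412
    Σ(formed) = 11932 kJ
  ΔH_1 = 9297 − 11932 = −2635 kJ
Reaction 2:
  Bonds broken (reactants):
    H–H: 1 × 441 = 441
    O=O: 1 × 503 = 503
    Σ(broken) = 944 kJ
  Bonds formed (products):
    O–H: 2 × 451 = 902
    O–O: 1 × 151 = 151
    Σ(formed) = 1053 kJ
  ΔH_2 = 944 − 1053 = −109 kJ
ΔH_1 − ΔH_2 = −2526 kJ, so reaction 1 has the more negative ΔH; |ΔH_1 − ΔH_2| = 2526 kJ.

Reaction 1, by 2526 kJ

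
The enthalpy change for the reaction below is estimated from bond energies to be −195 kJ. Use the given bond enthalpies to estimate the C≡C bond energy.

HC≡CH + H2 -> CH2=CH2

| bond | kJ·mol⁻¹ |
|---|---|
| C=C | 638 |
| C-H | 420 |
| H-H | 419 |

Let D be the C≡C bond energy.
Σ(broken) = 1×D + 2×420 + 1×419 = 1259 + D
Σ(formed) = 4×420 + 1×638 = 2318
ΔH = Σ(broken) − Σ(formed) = (1259 + D) − (2318) = −1059 + D
Setting this equal to −195 kJ gives D = 864 kJ/mol.

D(C≡C) ≈ 864 kJ/mol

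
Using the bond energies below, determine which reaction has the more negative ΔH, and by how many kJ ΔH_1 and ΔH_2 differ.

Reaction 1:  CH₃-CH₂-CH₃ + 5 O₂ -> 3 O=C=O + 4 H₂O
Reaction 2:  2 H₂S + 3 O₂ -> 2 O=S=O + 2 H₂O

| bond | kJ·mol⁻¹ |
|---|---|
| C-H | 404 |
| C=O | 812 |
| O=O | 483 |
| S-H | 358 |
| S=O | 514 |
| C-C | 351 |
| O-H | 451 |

Reaction 1:
  Bonds broken (reactants):
    C-C: 2 × 351 = 702
    C-H: 8 × 404 = 3232
    O=O: 5 × 483 = 2415
    Σ(broken) = 6349 kJ
  Bonds formed (products):
    C=O: 6 × 812 = 4872
    O-H: 8 × 451 = 3608
    Σ(formed) = 8480 kJ
  ΔH_1 = 6349 − 8480 = −2131 kJ
Reaction 2:
  Bonds broken (reactants):
    O=O: 3 × 483 = 1449
    S-H: 4 × 358 = 1432
    Σ(broken) = 2881 kJ
  Bonds formed (products):
    O-H: 4 × 451 = 1804
    S=O: 4 × 514 = 2056
    Σ(formed) = 3860 kJ
  ΔH_2 = 2881 − 3860 = −979 kJ
ΔH_1 − ΔH_2 = −1152 kJ, so reaction 1 has the more negative ΔH; |ΔH_1 − ΔH_2| = 1152 kJ.

Reaction 1, by 1152 kJ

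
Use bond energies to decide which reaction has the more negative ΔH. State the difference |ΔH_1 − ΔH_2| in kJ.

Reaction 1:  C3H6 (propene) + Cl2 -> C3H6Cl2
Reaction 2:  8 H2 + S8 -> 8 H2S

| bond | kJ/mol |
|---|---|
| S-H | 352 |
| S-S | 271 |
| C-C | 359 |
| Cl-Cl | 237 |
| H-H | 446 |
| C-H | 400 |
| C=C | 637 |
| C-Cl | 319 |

Reaction 1, by 227 kJ

Reaction 1:
  Bonds broken (reactants):
    C-C: 1 × 359 = 359
    C-H: 6 × 400 = 2400
    C=C: 1 × 637 = 637
    Cl-Cl: 1 × 237 = 237
    Σ(broken) = 3633 kJ
  Bonds formed (products):
    C-C: 2 × 359 = 718
    C-Cl: 2 × 319 = 638
    C-H: 6 × 400 = 2400
    Σ(formed) = 3756 kJ
  ΔH_1 = 3633 − 3756 = −123 kJ
Reaction 2:
  Bonds broken (reactants):
    H-H: 8 × 446 = 3568
    S-S: 8 × 271 = 2168
    Σ(broken) = 5736 kJ
  Bonds formed (products):
    S-H: 16 × 352 = 5632
    Σ(formed) = 5632 kJ
  ΔH_2 = 5736 − 5632 = +104 kJ
ΔH_1 − ΔH_2 = −227 kJ, so reaction 1 has the more negative ΔH; |ΔH_1 − ΔH_2| = 227 kJ.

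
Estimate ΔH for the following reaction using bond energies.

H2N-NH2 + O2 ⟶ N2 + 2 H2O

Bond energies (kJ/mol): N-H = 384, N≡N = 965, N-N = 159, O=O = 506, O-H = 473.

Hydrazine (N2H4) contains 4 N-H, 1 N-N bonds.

ΔH ≈ −656 kJ

Bonds broken (reactants):
  N-H: 4 × 384 = 1536
  N-N: 1 × 159 = 159
  O=O: 1 × 506 = 506
  Σ(broken) = 2201 kJ
Bonds formed (products):
  N≡N: 1 × 965 = 965
  O-H: 4 × 473 = 1892
  Σ(formed) = 2857 kJ
ΔH = Σ(broken) − Σ(formed) = 2201 − 2857 = −656 kJ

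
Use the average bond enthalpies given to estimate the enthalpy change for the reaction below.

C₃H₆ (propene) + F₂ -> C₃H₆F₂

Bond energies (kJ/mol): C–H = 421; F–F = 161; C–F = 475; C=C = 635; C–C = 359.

Bonds broken (reactants):
  C–C: 1 × 359 = 359
  C–H: 6 × 421 = 2526
  C=C: 1 × 635 = 635
  F–F: 1 × 161 = 161
  Σ(broken) = 3681 kJ
Bonds formed (products):
  C–C: 2 × 359 = 718
  C–F: 2 × 475 = 950
  C–H: 6 × 421 = 2526
  Σ(formed) = 4194 kJ
ΔH = Σ(broken) − Σ(formed) = 3681 − 4194 = −513 kJ

ΔH ≈ −513 kJ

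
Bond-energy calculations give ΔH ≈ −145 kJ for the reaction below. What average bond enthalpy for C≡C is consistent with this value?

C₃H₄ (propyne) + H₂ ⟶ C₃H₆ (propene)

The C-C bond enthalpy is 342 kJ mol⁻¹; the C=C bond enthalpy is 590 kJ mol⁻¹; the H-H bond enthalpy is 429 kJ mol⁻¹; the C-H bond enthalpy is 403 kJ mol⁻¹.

Let D be the C≡C bond energy.
Σ(broken) = 1×D + 1×342 + 4×403 + 1×429 = 2383 + D
Σ(formed) = 1×342 + 6×403 + 1×590 = 3350
ΔH = Σ(broken) − Σ(formed) = (2383 + D) − (3350) = −967 + D
Setting this equal to −145 kJ gives D = 822 kJ/mol.

D(C≡C) ≈ 822 kJ/mol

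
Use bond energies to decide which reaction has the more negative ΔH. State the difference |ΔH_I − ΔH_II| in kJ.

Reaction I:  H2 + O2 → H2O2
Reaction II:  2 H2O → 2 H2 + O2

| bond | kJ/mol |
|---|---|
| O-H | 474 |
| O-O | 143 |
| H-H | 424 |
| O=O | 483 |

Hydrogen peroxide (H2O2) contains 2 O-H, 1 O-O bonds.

Reaction I:
  Bonds broken (reactants):
    H-H: 1 × 424 = 424
    O=O: 1 × 483 = 483
    Σ(broken) = 907 kJ
  Bonds formed (products):
    O-H: 2 × 474 = 948
    O-O: 1 × 143 = 143
    Σ(formed) = 1091 kJ
  ΔH_I = 907 − 1091 = −184 kJ
Reaction II:
  Bonds broken (reactants):
    O-H: 4 × 474 = 1896
    Σ(broken) = 1896 kJ
  Bonds formed (products):
    H-H: 2 × 424 = 848
    O=O: 1 × 483 = 483
    Σ(formed) = 1331 kJ
  ΔH_II = 1896 − 1331 = +565 kJ
ΔH_I − ΔH_II = −749 kJ, so reaction I has the more negative ΔH; |ΔH_I − ΔH_II| = 749 kJ.

Reaction I, by 749 kJ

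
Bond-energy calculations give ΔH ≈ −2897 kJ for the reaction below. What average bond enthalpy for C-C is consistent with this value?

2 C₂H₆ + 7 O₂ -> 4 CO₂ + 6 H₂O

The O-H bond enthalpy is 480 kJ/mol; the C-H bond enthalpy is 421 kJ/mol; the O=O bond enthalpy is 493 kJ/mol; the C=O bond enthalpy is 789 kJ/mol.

D(C-C) ≈ 336 kJ/mol

Let D be the C-C bond energy.
Σ(broken) = 2×D + 12×421 + 7×493 = 8503 + 2D
Σ(formed) = 8×789 + 12×480 = 12072
ΔH = Σ(broken) − Σ(formed) = (8503 + 2D) − (12072) = −3569 + 2D
Setting this equal to −2897 kJ gives 2D = 672, so D = 336 kJ/mol.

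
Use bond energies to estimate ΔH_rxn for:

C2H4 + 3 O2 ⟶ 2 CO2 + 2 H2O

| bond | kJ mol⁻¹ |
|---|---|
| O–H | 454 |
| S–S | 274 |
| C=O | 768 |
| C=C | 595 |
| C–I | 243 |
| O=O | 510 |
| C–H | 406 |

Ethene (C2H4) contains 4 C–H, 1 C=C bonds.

Bonds broken (reactants):
  C–H: 4 × 406 = 1624
  C=C: 1 × 595 = 595
  O=O: 3 × 510 = 1530
  Σ(broken) = 3749 kJ
Bonds formed (products):
  C=O: 4 × 768 = 3072
  O–H: 4 × 454 = 1816
  Σ(formed) = 4888 kJ
ΔH = Σ(broken) − Σ(formed) = 3749 − 4888 = −1139 kJ

ΔH ≈ −1139 kJ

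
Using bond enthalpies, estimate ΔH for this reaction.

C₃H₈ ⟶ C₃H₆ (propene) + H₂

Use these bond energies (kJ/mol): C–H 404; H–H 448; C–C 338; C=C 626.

ΔH ≈ +72 kJ

Bonds broken (reactants):
  C–C: 2 × 338 = 676
  C–H: 8 × 404 = 3232
  Σ(broken) = 3908 kJ
Bonds formed (products):
  C–C: 1 × 338 = 338
  C–H: 6 × 404 = 2424
  C=C: 1 × 626 = 626
  H–H: 1 × 448 = 448
  Σ(formed) = 3836 kJ
ΔH = Σ(broken) − Σ(formed) = 3908 − 3836 = +72 kJ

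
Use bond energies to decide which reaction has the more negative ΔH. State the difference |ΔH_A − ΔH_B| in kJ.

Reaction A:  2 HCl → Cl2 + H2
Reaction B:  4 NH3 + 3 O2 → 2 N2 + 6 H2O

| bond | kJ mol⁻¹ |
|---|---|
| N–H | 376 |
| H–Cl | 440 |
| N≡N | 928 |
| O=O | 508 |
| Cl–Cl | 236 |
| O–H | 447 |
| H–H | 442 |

Reaction A:
  Bonds broken (reactants):
    H–Cl: 2 × 440 = 880
    Σ(broken) = 880 kJ
  Bonds formed (products):
    Cl–Cl: 1 × 236 = 236
    H–H: 1 × 442 = 442
    Σ(formed) = 678 kJ
  ΔH_A = 880 − 678 = +202 kJ
Reaction B:
  Bonds broken (reactants):
    N–H: 12 × 376 = 4512
    O=O: 3 × 508 = 1524
    Σ(broken) = 6036 kJ
  Bonds formed (products):
    N≡N: 2 × 928 = 1856
    O–H: 12 × 447 = 5364
    Σ(formed) = 7220 kJ
  ΔH_B = 6036 − 7220 = −1184 kJ
ΔH_A − ΔH_B = +1386 kJ, so reaction B has the more negative ΔH; |ΔH_A − ΔH_B| = 1386 kJ.

Reaction B, by 1386 kJ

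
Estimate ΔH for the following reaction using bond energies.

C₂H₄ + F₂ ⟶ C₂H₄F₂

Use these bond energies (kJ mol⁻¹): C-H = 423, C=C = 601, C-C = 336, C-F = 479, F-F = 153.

ΔH ≈ −540 kJ

Bonds broken (reactants):
  C-H: 4 × 423 = 1692
  C=C: 1 × 601 = 601
  F-F: 1 × 153 = 153
  Σ(broken) = 2446 kJ
Bonds formed (products):
  C-C: 1 × 336 = 336
  C-F: 2 × 479 = 958
  C-H: 4 × 423 = 1692
  Σ(formed) = 2986 kJ
ΔH = Σ(broken) − Σ(formed) = 2446 − 2986 = −540 kJ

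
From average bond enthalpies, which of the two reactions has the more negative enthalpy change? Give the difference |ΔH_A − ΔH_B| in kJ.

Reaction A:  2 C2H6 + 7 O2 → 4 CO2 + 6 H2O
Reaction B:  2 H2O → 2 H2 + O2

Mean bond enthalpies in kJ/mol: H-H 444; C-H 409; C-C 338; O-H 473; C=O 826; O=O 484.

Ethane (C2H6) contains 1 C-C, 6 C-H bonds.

Reaction A:
  Bonds broken (reactants):
    C-C: 2 × 338 = 676
    C-H: 12 × 409 = 4908
    O=O: 7 × 484 = 3388
    Σ(broken) = 8972 kJ
  Bonds formed (products):
    C=O: 8 × 826 = 6608
    O-H: 12 × 473 = 5676
    Σ(formed) = 12284 kJ
  ΔH_A = 8972 − 12284 = −3312 kJ
Reaction B:
  Bonds broken (reactants):
    O-H: 4 × 473 = 1892
    Σ(broken) = 1892 kJ
  Bonds formed (products):
    H-H: 2 × 444 = 888
    O=O: 1 × 484 = 484
    Σ(formed) = 1372 kJ
  ΔH_B = 1892 − 1372 = +520 kJ
ΔH_A − ΔH_B = −3832 kJ, so reaction A has the more negative ΔH; |ΔH_A − ΔH_B| = 3832 kJ.

Reaction A, by 3832 kJ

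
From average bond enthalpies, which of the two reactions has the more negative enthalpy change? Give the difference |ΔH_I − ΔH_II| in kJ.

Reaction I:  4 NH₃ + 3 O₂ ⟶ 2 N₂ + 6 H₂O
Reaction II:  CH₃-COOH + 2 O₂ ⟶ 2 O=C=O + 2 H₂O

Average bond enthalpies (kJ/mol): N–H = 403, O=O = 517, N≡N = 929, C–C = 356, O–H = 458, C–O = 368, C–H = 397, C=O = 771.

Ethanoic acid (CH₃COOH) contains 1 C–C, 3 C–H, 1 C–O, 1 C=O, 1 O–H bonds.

Reaction I, by 229 kJ

Reaction I:
  Bonds broken (reactants):
    N–H: 12 × 403 = 4836
    O=O: 3 × 517 = 1551
    Σ(broken) = 6387 kJ
  Bonds formed (products):
    N≡N: 2 × 929 = 1858
    O–H: 12 × 458 = 5496
    Σ(formed) = 7354 kJ
  ΔH_I = 6387 − 7354 = −967 kJ
Reaction II:
  Bonds broken (reactants):
    C–C: 1 × 356 = 356
    C–H: 3 × 397 = 1191
    C–O: 1 × 368 = 368
    C=O: 1 × 771 = 771
    O–H: 1 × 458 = 458
    O=O: 2 × 517 = 1034
    Σ(broken) = 4178 kJ
  Bonds formed (products):
    C=O: 4 × 771 = 3084
    O–H: 4 × 458 = 1832
    Σ(formed) = 4916 kJ
  ΔH_II = 4178 − 4916 = −738 kJ
ΔH_I − ΔH_II = −229 kJ, so reaction I has the more negative ΔH; |ΔH_I − ΔH_II| = 229 kJ.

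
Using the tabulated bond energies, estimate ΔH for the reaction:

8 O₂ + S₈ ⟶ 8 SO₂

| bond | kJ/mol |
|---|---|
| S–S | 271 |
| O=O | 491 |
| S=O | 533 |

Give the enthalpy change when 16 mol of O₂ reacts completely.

Bonds broken (reactants):
  O=O: 8 × 491 = 3928
  S–S: 8 × 271 = 2168
  Σ(broken) = 6096 kJ
Bonds formed (products):
  S=O: 16 × 533 = 8528
  Σ(formed) = 8528 kJ
ΔH = Σ(broken) − Σ(formed) = 6096 − 8528 = −2432 kJ
For 2× the reaction as written: 2 × (−2432) = −4864 kJ

ΔH = −4864 kJ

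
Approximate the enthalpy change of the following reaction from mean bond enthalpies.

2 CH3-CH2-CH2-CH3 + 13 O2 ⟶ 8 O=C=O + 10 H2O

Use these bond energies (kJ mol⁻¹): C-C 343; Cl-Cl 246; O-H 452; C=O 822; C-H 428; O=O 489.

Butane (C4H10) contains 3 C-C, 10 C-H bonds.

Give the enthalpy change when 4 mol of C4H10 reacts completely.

ΔH = −10434 kJ

Bonds broken (reactants):
  C-C: 6 × 343 = 2058
  C-H: 20 × 428 = 8560
  O=O: 13 × 489 = 6357
  Σ(broken) = 16975 kJ
Bonds formed (products):
  C=O: 16 × 822 = 13152
  O-H: 20 × 452 = 9040
  Σ(formed) = 22192 kJ
ΔH = Σ(broken) − Σ(formed) = 16975 − 22192 = −5217 kJ
For 2× the reaction as written: 2 × (−5217) = −10434 kJ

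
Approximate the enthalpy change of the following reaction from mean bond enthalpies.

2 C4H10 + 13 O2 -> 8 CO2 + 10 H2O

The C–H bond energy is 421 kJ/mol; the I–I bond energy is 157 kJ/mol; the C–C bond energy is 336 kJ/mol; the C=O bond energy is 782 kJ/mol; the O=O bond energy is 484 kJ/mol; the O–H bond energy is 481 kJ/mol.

Bonds broken (reactants):
  C–C: 6 × 336 = 2016
  C–H: 20 × 421 = 8420
  O=O: 13 × 484 = 6292
  Σ(broken) = 16728 kJ
Bonds formed (products):
  C=O: 16 × 782 = 12512
  O–H: 20 × 481 = 9620
  Σ(formed) = 22132 kJ
ΔH = Σ(broken) − Σ(formed) = 16728 − 22132 = −5404 kJ

ΔH ≈ −5404 kJ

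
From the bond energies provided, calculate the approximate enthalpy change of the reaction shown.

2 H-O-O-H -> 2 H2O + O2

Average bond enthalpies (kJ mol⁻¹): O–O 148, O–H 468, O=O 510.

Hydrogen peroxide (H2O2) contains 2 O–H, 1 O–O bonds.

Bonds broken (reactants):
  O–H: 4 × 468 = 1872
  O–O: 2 × 148 = 296
  Σ(broken) = 2168 kJ
Bonds formed (products):
  O–H: 4 × 468 = 1872
  O=O: 1 × 510 = 510
  Σ(formed) = 2382 kJ
ΔH = Σ(broken) − Σ(formed) = 2168 − 2382 = −214 kJ

ΔH ≈ −214 kJ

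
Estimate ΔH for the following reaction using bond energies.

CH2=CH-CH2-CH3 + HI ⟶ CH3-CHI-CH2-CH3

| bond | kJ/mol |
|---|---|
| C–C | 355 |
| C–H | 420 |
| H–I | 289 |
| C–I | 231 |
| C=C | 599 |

ΔH ≈ −118 kJ

Bonds broken (reactants):
  C–C: 2 × 355 = 710
  C–H: 8 × 420 = 3360
  C=C: 1 × 599 = 599
  H–I: 1 × 289 = 289
  Σ(broken) = 4958 kJ
Bonds formed (products):
  C–C: 3 × 355 = 1065
  C–H: 9 × 420 = 3780
  C–I: 1 × 231 = 231
  Σ(formed) = 5076 kJ
ΔH = Σ(broken) − Σ(formed) = 4958 − 5076 = −118 kJ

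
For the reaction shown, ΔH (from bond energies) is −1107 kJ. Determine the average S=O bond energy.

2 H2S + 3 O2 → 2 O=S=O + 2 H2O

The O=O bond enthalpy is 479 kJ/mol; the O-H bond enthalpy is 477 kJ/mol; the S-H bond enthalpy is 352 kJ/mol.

Let D be the S=O bond energy.
Σ(broken) = 3×479 + 4×352 = 2845
Σ(formed) = 4×477 + 4×D = 1908 + 4D
ΔH = Σ(broken) − Σ(formed) = (2845) − (1908 + 4D) = +937 − 4D
Setting this equal to −1107 kJ gives 4D = 2044, so D = 511 kJ/mol.

D(S=O) ≈ 511 kJ/mol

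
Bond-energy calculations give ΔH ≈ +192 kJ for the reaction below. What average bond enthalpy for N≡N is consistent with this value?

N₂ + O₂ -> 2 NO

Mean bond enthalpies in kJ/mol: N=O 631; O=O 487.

D(N≡N) ≈ 967 kJ/mol

Let D be the N≡N bond energy.
Σ(broken) = 1×D + 1×487 = 487 + D
Σ(formed) = 2×631 = 1262
ΔH = Σ(broken) − Σ(formed) = (487 + D) − (1262) = −775 + D
Setting this equal to +192 kJ gives D = 967 kJ/mol.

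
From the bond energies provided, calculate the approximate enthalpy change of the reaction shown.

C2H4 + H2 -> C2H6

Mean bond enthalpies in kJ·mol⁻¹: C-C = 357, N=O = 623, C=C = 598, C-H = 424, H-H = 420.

Bonds broken (reactants):
  C-H: 4 × 424 = 1696
  C=C: 1 × 598 = 598
  H-H: 1 × 420 = 420
  Σ(broken) = 2714 kJ
Bonds formed (products):
  C-C: 1 × 357 = 357
  C-H: 6 × 424 = 2544
  Σ(formed) = 2901 kJ
ΔH = Σ(broken) − Σ(formed) = 2714 − 2901 = −187 kJ

ΔH ≈ −187 kJ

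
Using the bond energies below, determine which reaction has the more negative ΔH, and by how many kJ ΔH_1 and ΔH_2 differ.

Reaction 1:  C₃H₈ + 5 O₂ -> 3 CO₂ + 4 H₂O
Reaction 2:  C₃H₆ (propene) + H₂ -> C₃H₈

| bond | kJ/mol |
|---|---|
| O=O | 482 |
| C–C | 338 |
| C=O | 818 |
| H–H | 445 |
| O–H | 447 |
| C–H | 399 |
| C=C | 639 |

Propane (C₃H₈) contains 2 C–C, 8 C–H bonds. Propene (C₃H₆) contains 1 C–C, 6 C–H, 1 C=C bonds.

Reaction 1:
  Bonds broken (reactants):
    C–C: 2 × 338 = 676
    C–H: 8 × 399 = 3192
    O=O: 5 × 482 = 2410
    Σ(broken) = 6278 kJ
  Bonds formed (products):
    C=O: 6 × 818 = 4908
    O–H: 8 × 447 = 3576
    Σ(formed) = 8484 kJ
  ΔH_1 = 6278 − 8484 = −2206 kJ
Reaction 2:
  Bonds broken (reactants):
    C–C: 1 × 338 = 338
    C–H: 6 × 399 = 2394
    C=C: 1 × 639 = 639
    H–H: 1 × 445 = 445
    Σ(broken) = 3816 kJ
  Bonds formed (products):
    C–C: 2 × 338 = 676
    C–H: 8 × 399 = 3192
    Σ(formed) = 3868 kJ
  ΔH_2 = 3816 − 3868 = −52 kJ
ΔH_1 − ΔH_2 = −2154 kJ, so reaction 1 has the more negative ΔH; |ΔH_1 − ΔH_2| = 2154 kJ.

Reaction 1, by 2154 kJ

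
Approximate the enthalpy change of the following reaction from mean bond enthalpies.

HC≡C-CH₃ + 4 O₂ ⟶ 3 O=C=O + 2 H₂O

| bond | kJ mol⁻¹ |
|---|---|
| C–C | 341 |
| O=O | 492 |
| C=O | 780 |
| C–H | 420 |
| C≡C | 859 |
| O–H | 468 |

Bonds broken (reactants):
  C≡C: 1 × 859 = 859
  C–C: 1 × 341 = 341
  C–H: 4 × 420 = 1680
  O=O: 4 × 492 = 1968
  Σ(broken) = 4848 kJ
Bonds formed (products):
  C=O: 6 × 780 = 4680
  O–H: 4 × 468 = 1872
  Σ(formed) = 6552 kJ
ΔH = Σ(broken) − Σ(formed) = 4848 − 6552 = −1704 kJ

ΔH ≈ −1704 kJ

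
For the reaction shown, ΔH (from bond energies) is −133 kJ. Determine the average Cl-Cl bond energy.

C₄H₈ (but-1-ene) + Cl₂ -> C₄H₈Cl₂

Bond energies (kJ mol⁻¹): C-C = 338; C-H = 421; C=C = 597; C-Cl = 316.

D(Cl-Cl) ≈ 240 kJ/mol

Let D be the Cl-Cl bond energy.
Σ(broken) = 2×338 + 8×421 + 1×597 + 1×D = 4641 + D
Σ(formed) = 3×338 + 2×316 + 8×421 = 5014
ΔH = Σ(broken) − Σ(formed) = (4641 + D) − (5014) = −373 + D
Setting this equal to −133 kJ gives D = 240 kJ/mol.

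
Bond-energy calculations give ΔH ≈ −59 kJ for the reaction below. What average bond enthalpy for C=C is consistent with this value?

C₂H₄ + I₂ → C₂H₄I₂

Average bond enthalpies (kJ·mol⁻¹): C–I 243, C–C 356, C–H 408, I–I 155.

Let D be the C=C bond energy.
Σ(broken) = 4×408 + 1×D + 1×155 = 1787 + D
Σ(formed) = 1×356 + 4×408 + 2×243 = 2474
ΔH = Σ(broken) − Σ(formed) = (1787 + D) − (2474) = −687 + D
Setting this equal to −59 kJ gives D = 628 kJ/mol.

D(C=C) ≈ 628 kJ/mol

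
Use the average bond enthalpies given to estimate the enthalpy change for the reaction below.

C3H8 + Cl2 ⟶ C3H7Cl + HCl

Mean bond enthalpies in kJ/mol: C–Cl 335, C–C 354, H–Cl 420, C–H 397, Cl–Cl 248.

ΔH ≈ −110 kJ

Bonds broken (reactants):
  C–C: 2 × 354 = 708
  C–H: 8 × 397 = 3176
  Cl–Cl: 1 × 248 = 248
  Σ(broken) = 4132 kJ
Bonds formed (products):
  C–C: 2 × 354 = 708
  C–Cl: 1 × 335 = 335
  C–H: 7 × 397 = 2779
  H–Cl: 1 × 420 = 420
  Σ(formed) = 4242 kJ
ΔH = Σ(broken) − Σ(formed) = 4132 − 4242 = −110 kJ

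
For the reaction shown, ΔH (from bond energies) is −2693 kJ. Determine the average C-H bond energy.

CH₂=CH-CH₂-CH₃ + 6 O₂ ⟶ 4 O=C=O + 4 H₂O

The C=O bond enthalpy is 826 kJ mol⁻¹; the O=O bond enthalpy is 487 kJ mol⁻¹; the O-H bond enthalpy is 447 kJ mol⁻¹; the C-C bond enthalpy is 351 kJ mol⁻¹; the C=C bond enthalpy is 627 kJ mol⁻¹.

Let D be the C-H bond energy.
Σ(broken) = 2×351 + 8×D + 1×627 + 6×487 = 4251 + 8D
Σ(formed) = 8×826 + 8×447 = 10184
ΔH = Σ(broken) − Σ(formed) = (4251 + 8D) − (10184) = −5933 + 8D
Setting this equal to −2693 kJ gives 8D = 3240, so D = 405 kJ/mol.

D(C-H) ≈ 405 kJ/mol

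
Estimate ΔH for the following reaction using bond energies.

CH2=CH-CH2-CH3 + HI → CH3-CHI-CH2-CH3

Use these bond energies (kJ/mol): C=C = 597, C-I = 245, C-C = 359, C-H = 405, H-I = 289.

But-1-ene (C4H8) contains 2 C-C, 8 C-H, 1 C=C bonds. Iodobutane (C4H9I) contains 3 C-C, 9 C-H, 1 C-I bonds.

ΔH ≈ −123 kJ

Bonds broken (reactants):
  C-C: 2 × 359 = 718
  C-H: 8 × 405 = 3240
  C=C: 1 × 597 = 597
  H-I: 1 × 289 = 289
  Σ(broken) = 4844 kJ
Bonds formed (products):
  C-C: 3 × 359 = 1077
  C-H: 9 × 405 = 3645
  C-I: 1 × 245 = 245
  Σ(formed) = 4967 kJ
ΔH = Σ(broken) − Σ(formed) = 4844 − 4967 = −123 kJ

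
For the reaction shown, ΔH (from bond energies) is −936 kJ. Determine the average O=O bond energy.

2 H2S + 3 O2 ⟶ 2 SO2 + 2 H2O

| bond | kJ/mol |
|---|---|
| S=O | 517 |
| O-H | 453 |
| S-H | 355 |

Let D be the O=O bond energy.
Σ(broken) = 3×D + 4×355 = 1420 + 3D
Σ(formed) = 4×453 + 4×517 = 3880
ΔH = Σ(broken) − Σ(formed) = (1420 + 3D) − (3880) = −2460 + 3D
Setting this equal to −936 kJ gives 3D = 1524, so D = 508 kJ/mol.

D(O=O) ≈ 508 kJ/mol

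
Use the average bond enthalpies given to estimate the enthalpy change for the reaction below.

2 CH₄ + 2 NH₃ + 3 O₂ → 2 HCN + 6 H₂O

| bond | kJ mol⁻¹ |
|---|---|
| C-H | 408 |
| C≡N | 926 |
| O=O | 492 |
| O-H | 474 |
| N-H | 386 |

ΔH ≈ −1300 kJ

Bonds broken (reactants):
  C-H: 8 × 408 = 3264
  N-H: 6 × 386 = 2316
  O=O: 3 × 492 = 1476
  Σ(broken) = 7056 kJ
Bonds formed (products):
  C≡N: 2 × 926 = 1852
  C-H: 2 × 408 = 816
  O-H: 12 × 474 = 5688
  Σ(formed) = 8356 kJ
ΔH = Σ(broken) − Σ(formed) = 7056 − 8356 = −1300 kJ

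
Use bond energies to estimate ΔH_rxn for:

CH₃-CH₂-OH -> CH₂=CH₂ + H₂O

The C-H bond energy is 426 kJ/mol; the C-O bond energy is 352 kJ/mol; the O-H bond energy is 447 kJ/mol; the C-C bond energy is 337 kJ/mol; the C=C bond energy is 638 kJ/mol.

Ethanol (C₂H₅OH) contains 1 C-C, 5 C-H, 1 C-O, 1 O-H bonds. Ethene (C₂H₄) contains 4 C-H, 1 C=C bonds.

ΔH ≈ +30 kJ

Bonds broken (reactants):
  C-C: 1 × 337 = 337
  C-H: 5 × 426 = 2130
  C-O: 1 × 352 = 352
  O-H: 1 × 447 = 447
  Σ(broken) = 3266 kJ
Bonds formed (products):
  C-H: 4 × 426 = 1704
  C=C: 1 × 638 = 638
  O-H: 2 × 447 = 894
  Σ(formed) = 3236 kJ
ΔH = Σ(broken) − Σ(formed) = 3266 − 3236 = +30 kJ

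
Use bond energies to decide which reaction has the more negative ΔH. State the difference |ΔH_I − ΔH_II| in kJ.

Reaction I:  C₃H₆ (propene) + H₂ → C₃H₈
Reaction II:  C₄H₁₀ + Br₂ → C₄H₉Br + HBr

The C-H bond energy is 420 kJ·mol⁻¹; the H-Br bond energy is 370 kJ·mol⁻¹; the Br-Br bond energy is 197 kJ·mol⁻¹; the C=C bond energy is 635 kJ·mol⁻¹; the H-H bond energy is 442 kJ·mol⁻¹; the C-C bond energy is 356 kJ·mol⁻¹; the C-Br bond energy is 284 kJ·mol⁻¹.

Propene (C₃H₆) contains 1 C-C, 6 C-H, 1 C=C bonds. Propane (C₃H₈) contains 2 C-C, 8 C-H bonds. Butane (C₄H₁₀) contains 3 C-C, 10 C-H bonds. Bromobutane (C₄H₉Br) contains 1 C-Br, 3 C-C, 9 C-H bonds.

Reaction I:
  Bonds broken (reactants):
    C-C: 1 × 356 = 356
    C-H: 6 × 420 = 2520
    C=C: 1 × 635 = 635
    H-H: 1 × 442 = 442
    Σ(broken) = 3953 kJ
  Bonds formed (products):
    C-C: 2 × 356 = 712
    C-H: 8 × 420 = 3360
    Σ(formed) = 4072 kJ
  ΔH_I = 3953 − 4072 = −119 kJ
Reaction II:
  Bonds broken (reactants):
    Br-Br: 1 × 197 = 197
    C-C: 3 × 356 = 1068
    C-H: 10 × 420 = 4200
    Σ(broken) = 5465 kJ
  Bonds formed (products):
    C-Br: 1 × 284 = 284
    C-C: 3 × 356 = 1068
    C-H: 9 × 420 = 3780
    H-Br: 1 × 370 = 370
    Σ(formed) = 5502 kJ
  ΔH_II = 5465 − 5502 = −37 kJ
ΔH_I − ΔH_II = −82 kJ, so reaction I has the more negative ΔH; |ΔH_I − ΔH_II| = 82 kJ.

Reaction I, by 82 kJ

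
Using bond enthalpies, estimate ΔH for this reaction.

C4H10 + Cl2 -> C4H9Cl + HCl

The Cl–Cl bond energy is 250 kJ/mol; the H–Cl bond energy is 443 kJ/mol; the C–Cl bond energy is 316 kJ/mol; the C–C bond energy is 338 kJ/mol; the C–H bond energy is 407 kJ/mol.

ΔH ≈ −102 kJ

Bonds broken (reactants):
  C–C: 3 × 338 = 1014
  C–H: 10 × 407 = 4070
  Cl–Cl: 1 × 250 = 250
  Σ(broken) = 5334 kJ
Bonds formed (products):
  C–C: 3 × 338 = 1014
  C–Cl: 1 × 316 = 316
  C–H: 9 × 407 = 3663
  H–Cl: 1 × 443 = 443
  Σ(formed) = 5436 kJ
ΔH = Σ(broken) − Σ(formed) = 5334 − 5436 = −102 kJ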